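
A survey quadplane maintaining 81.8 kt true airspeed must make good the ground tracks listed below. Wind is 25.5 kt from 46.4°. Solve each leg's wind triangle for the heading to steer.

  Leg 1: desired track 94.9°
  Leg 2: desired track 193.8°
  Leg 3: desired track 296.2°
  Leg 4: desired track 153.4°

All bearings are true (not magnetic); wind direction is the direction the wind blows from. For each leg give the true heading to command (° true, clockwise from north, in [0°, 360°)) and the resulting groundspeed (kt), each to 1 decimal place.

Leg 1: heading=81.4°, groundspeed=62.6 kt
Leg 2: heading=184.1°, groundspeed=102.1 kt
Leg 3: heading=313.2°, groundspeed=87.0 kt
Leg 4: heading=136.1°, groundspeed=85.5 kt

Leg 1: desired track 94.9°; wind correction -13.5° → command heading 81.4°, groundspeed 62.6 kt
Leg 2: desired track 193.8°; wind correction -9.7° → command heading 184.1°, groundspeed 102.1 kt
Leg 3: desired track 296.2°; wind correction +17.0° → command heading 313.2°, groundspeed 87.0 kt
Leg 4: desired track 153.4°; wind correction -17.3° → command heading 136.1°, groundspeed 85.5 kt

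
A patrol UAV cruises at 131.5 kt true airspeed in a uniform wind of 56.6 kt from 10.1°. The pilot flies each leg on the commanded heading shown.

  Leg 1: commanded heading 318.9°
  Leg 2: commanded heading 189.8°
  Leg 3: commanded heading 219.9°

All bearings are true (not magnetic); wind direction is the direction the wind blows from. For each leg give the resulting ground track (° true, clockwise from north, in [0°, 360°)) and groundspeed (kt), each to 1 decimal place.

Leg 1: track=294.2°, groundspeed=105.7 kt
Leg 2: track=189.9°, groundspeed=188.1 kt
Leg 3: track=211.0°, groundspeed=182.8 kt

Leg 1: heading 318.9°; drift -24.7° → track 294.2°, groundspeed 105.7 kt
Leg 2: heading 189.8°; drift +0.1° → track 189.9°, groundspeed 188.1 kt
Leg 3: heading 219.9°; drift -8.9° → track 211.0°, groundspeed 182.8 kt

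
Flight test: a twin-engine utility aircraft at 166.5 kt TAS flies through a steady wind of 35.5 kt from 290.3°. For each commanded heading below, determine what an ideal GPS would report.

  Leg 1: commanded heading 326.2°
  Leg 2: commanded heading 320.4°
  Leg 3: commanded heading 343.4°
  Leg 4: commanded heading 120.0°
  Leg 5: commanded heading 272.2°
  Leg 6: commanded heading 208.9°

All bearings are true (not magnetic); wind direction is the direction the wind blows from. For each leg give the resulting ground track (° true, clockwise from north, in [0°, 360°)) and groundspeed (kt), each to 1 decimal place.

Leg 1: heading 326.2°; drift +8.6° → track 334.8°, groundspeed 139.3 kt
Leg 2: heading 320.4°; drift +7.5° → track 327.9°, groundspeed 136.9 kt
Leg 3: heading 343.4°; drift +11.1° → track 354.5°, groundspeed 147.9 kt
Leg 4: heading 120.0°; drift -1.7° → track 118.3°, groundspeed 201.6 kt
Leg 5: heading 272.2°; drift -4.7° → track 267.5°, groundspeed 133.2 kt
Leg 6: heading 208.9°; drift -12.3° → track 196.6°, groundspeed 165.0 kt

Leg 1: track=334.8°, groundspeed=139.3 kt
Leg 2: track=327.9°, groundspeed=136.9 kt
Leg 3: track=354.5°, groundspeed=147.9 kt
Leg 4: track=118.3°, groundspeed=201.6 kt
Leg 5: track=267.5°, groundspeed=133.2 kt
Leg 6: track=196.6°, groundspeed=165.0 kt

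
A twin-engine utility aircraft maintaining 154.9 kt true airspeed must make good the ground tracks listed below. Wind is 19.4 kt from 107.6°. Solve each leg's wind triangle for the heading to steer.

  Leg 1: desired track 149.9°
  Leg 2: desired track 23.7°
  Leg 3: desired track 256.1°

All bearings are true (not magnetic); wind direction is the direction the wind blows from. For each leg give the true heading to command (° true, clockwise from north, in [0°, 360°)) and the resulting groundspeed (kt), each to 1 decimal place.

Leg 1: desired track 149.9°; wind correction -4.8° → command heading 145.1°, groundspeed 140.0 kt
Leg 2: desired track 23.7°; wind correction +7.2° → command heading 30.9°, groundspeed 151.6 kt
Leg 3: desired track 256.1°; wind correction -3.8° → command heading 252.3°, groundspeed 171.1 kt

Leg 1: heading=145.1°, groundspeed=140.0 kt
Leg 2: heading=30.9°, groundspeed=151.6 kt
Leg 3: heading=252.3°, groundspeed=171.1 kt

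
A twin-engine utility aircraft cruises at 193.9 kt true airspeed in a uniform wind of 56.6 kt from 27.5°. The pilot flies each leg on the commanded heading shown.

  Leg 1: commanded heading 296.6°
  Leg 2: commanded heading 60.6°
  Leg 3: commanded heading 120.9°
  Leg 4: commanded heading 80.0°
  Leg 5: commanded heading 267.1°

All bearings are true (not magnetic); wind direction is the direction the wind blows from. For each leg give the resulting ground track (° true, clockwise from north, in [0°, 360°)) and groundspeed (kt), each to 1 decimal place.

Leg 1: track=280.4°, groundspeed=202.8 kt
Leg 2: track=72.5°, groundspeed=149.7 kt
Leg 3: track=136.9°, groundspeed=205.2 kt
Leg 4: track=95.7°, groundspeed=165.6 kt
Leg 5: track=254.7°, groundspeed=227.8 kt

Leg 1: heading 296.6°; drift -16.2° → track 280.4°, groundspeed 202.8 kt
Leg 2: heading 60.6°; drift +11.9° → track 72.5°, groundspeed 149.7 kt
Leg 3: heading 120.9°; drift +16.0° → track 136.9°, groundspeed 205.2 kt
Leg 4: heading 80.0°; drift +15.7° → track 95.7°, groundspeed 165.6 kt
Leg 5: heading 267.1°; drift -12.4° → track 254.7°, groundspeed 227.8 kt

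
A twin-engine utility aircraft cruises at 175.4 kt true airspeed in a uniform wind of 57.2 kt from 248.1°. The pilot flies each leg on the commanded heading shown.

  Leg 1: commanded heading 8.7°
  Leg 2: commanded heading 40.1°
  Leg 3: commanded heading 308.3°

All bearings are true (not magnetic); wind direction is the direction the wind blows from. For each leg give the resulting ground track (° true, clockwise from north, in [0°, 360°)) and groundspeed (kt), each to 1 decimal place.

Leg 1: heading 8.7°; drift +13.5° → track 22.2°, groundspeed 210.4 kt
Leg 2: heading 40.1°; drift +6.8° → track 46.9°, groundspeed 227.5 kt
Leg 3: heading 308.3°; drift +18.7° → track 327.0°, groundspeed 155.1 kt

Leg 1: track=22.2°, groundspeed=210.4 kt
Leg 2: track=46.9°, groundspeed=227.5 kt
Leg 3: track=327.0°, groundspeed=155.1 kt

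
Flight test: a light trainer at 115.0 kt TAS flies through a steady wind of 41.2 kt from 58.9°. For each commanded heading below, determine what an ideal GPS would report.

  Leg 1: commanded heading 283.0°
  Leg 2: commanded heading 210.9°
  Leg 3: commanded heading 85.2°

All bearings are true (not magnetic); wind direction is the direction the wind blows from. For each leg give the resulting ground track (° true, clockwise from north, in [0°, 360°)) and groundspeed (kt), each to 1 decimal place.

Leg 1: heading 283.0°; drift -11.2° → track 271.8°, groundspeed 147.4 kt
Leg 2: heading 210.9°; drift +7.3° → track 218.2°, groundspeed 152.6 kt
Leg 3: heading 85.2°; drift +13.2° → track 98.4°, groundspeed 80.2 kt

Leg 1: track=271.8°, groundspeed=147.4 kt
Leg 2: track=218.2°, groundspeed=152.6 kt
Leg 3: track=98.4°, groundspeed=80.2 kt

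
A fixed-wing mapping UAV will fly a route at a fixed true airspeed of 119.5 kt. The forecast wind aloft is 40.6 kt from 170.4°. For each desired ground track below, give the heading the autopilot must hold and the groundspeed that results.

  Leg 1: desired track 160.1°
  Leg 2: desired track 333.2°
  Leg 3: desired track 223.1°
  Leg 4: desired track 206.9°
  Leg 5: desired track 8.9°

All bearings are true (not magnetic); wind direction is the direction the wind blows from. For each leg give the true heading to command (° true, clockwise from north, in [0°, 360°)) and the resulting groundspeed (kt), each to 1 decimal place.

Leg 1: desired track 160.1°; wind correction +3.5° → command heading 163.6°, groundspeed 79.3 kt
Leg 2: desired track 333.2°; wind correction -5.8° → command heading 327.4°, groundspeed 157.7 kt
Leg 3: desired track 223.1°; wind correction -15.7° → command heading 207.4°, groundspeed 90.4 kt
Leg 4: desired track 206.9°; wind correction -11.7° → command heading 195.2°, groundspeed 84.4 kt
Leg 5: desired track 8.9°; wind correction +6.2° → command heading 15.1°, groundspeed 157.3 kt

Leg 1: heading=163.6°, groundspeed=79.3 kt
Leg 2: heading=327.4°, groundspeed=157.7 kt
Leg 3: heading=207.4°, groundspeed=90.4 kt
Leg 4: heading=195.2°, groundspeed=84.4 kt
Leg 5: heading=15.1°, groundspeed=157.3 kt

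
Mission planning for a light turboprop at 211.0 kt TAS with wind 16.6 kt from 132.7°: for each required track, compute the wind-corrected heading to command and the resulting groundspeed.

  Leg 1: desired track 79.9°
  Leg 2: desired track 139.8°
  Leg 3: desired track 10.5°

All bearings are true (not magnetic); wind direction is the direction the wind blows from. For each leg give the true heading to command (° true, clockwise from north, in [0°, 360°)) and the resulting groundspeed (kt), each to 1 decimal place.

Leg 1: desired track 79.9°; wind correction +3.6° → command heading 83.5°, groundspeed 200.5 kt
Leg 2: desired track 139.8°; wind correction -0.6° → command heading 139.2°, groundspeed 194.5 kt
Leg 3: desired track 10.5°; wind correction +3.8° → command heading 14.3°, groundspeed 219.4 kt

Leg 1: heading=83.5°, groundspeed=200.5 kt
Leg 2: heading=139.2°, groundspeed=194.5 kt
Leg 3: heading=14.3°, groundspeed=219.4 kt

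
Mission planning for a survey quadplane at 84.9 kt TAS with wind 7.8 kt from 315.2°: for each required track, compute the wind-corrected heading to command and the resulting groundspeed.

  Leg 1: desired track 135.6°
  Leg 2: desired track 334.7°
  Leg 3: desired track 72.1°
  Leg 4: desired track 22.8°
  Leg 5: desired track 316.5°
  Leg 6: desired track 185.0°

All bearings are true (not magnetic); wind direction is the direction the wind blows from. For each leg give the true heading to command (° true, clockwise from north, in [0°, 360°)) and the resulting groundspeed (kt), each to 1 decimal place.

Leg 1: desired track 135.6°; wind correction +0.0° → command heading 135.6°, groundspeed 92.7 kt
Leg 2: desired track 334.7°; wind correction -1.8° → command heading 332.9°, groundspeed 77.5 kt
Leg 3: desired track 72.1°; wind correction -4.7° → command heading 67.4°, groundspeed 88.1 kt
Leg 4: desired track 22.8°; wind correction -4.9° → command heading 17.9°, groundspeed 81.6 kt
Leg 5: desired track 316.5°; wind correction -0.1° → command heading 316.4°, groundspeed 77.1 kt
Leg 6: desired track 185.0°; wind correction +4.0° → command heading 189.0°, groundspeed 89.7 kt

Leg 1: heading=135.6°, groundspeed=92.7 kt
Leg 2: heading=332.9°, groundspeed=77.5 kt
Leg 3: heading=67.4°, groundspeed=88.1 kt
Leg 4: heading=17.9°, groundspeed=81.6 kt
Leg 5: heading=316.4°, groundspeed=77.1 kt
Leg 6: heading=189.0°, groundspeed=89.7 kt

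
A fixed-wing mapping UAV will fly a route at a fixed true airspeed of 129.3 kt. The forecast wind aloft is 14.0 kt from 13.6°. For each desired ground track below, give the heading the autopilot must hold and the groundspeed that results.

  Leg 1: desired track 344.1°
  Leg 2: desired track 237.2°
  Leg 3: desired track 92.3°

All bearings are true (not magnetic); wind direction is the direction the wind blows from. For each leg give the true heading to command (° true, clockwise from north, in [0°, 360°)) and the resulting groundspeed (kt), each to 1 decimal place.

Leg 1: heading=347.2°, groundspeed=116.9 kt
Leg 2: heading=241.5°, groundspeed=139.1 kt
Leg 3: heading=86.2°, groundspeed=125.8 kt

Leg 1: desired track 344.1°; wind correction +3.1° → command heading 347.2°, groundspeed 116.9 kt
Leg 2: desired track 237.2°; wind correction +4.3° → command heading 241.5°, groundspeed 139.1 kt
Leg 3: desired track 92.3°; wind correction -6.1° → command heading 86.2°, groundspeed 125.8 kt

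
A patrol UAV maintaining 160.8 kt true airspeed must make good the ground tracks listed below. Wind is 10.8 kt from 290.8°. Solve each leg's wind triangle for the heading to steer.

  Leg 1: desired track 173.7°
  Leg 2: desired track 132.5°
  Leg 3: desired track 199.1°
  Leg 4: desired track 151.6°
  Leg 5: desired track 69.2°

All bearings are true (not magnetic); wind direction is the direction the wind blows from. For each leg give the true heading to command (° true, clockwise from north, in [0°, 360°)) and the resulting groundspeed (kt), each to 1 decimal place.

Leg 1: desired track 173.7°; wind correction +3.4° → command heading 177.1°, groundspeed 165.4 kt
Leg 2: desired track 132.5°; wind correction +1.4° → command heading 133.9°, groundspeed 170.8 kt
Leg 3: desired track 199.1°; wind correction +3.8° → command heading 202.9°, groundspeed 160.8 kt
Leg 4: desired track 151.6°; wind correction +2.5° → command heading 154.1°, groundspeed 168.8 kt
Leg 5: desired track 69.2°; wind correction -2.6° → command heading 66.6°, groundspeed 168.7 kt

Leg 1: heading=177.1°, groundspeed=165.4 kt
Leg 2: heading=133.9°, groundspeed=170.8 kt
Leg 3: heading=202.9°, groundspeed=160.8 kt
Leg 4: heading=154.1°, groundspeed=168.8 kt
Leg 5: heading=66.6°, groundspeed=168.7 kt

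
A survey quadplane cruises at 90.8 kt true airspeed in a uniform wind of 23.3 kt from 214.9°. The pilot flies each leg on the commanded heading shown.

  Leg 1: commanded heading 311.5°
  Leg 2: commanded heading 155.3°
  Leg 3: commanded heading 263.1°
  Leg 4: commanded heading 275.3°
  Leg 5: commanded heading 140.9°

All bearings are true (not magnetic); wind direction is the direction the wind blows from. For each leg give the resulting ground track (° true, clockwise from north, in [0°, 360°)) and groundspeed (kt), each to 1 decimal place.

Leg 1: track=325.4°, groundspeed=96.3 kt
Leg 2: track=141.0°, groundspeed=81.5 kt
Leg 3: track=276.1°, groundspeed=77.2 kt
Leg 4: track=289.6°, groundspeed=81.8 kt
Leg 5: track=126.0°, groundspeed=87.3 kt

Leg 1: heading 311.5°; drift +13.9° → track 325.4°, groundspeed 96.3 kt
Leg 2: heading 155.3°; drift -14.3° → track 141.0°, groundspeed 81.5 kt
Leg 3: heading 263.1°; drift +13.0° → track 276.1°, groundspeed 77.2 kt
Leg 4: heading 275.3°; drift +14.3° → track 289.6°, groundspeed 81.8 kt
Leg 5: heading 140.9°; drift -14.9° → track 126.0°, groundspeed 87.3 kt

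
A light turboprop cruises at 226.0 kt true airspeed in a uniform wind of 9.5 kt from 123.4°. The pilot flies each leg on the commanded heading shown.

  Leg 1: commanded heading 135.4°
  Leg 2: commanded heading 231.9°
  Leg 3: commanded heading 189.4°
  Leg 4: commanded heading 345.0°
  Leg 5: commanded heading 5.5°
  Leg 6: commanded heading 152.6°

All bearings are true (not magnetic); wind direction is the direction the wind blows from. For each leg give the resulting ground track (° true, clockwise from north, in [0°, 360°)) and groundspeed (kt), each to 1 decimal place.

Leg 1: track=135.9°, groundspeed=216.7 kt
Leg 2: track=234.2°, groundspeed=229.2 kt
Leg 3: track=191.6°, groundspeed=222.3 kt
Leg 4: track=343.5°, groundspeed=233.2 kt
Leg 5: track=3.4°, groundspeed=230.6 kt
Leg 6: track=153.8°, groundspeed=217.8 kt

Leg 1: heading 135.4°; drift +0.5° → track 135.9°, groundspeed 216.7 kt
Leg 2: heading 231.9°; drift +2.3° → track 234.2°, groundspeed 229.2 kt
Leg 3: heading 189.4°; drift +2.2° → track 191.6°, groundspeed 222.3 kt
Leg 4: heading 345.0°; drift -1.5° → track 343.5°, groundspeed 233.2 kt
Leg 5: heading 5.5°; drift -2.1° → track 3.4°, groundspeed 230.6 kt
Leg 6: heading 152.6°; drift +1.2° → track 153.8°, groundspeed 217.8 kt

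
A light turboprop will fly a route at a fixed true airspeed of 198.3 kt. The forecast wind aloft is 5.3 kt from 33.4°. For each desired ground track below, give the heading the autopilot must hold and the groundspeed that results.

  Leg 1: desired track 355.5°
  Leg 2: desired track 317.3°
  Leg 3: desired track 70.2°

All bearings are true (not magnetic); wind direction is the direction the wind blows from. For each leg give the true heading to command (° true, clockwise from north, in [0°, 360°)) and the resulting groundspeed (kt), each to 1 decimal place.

Leg 1: heading=356.4°, groundspeed=194.1 kt
Leg 2: heading=318.8°, groundspeed=197.0 kt
Leg 3: heading=69.3°, groundspeed=194.0 kt

Leg 1: desired track 355.5°; wind correction +0.9° → command heading 356.4°, groundspeed 194.1 kt
Leg 2: desired track 317.3°; wind correction +1.5° → command heading 318.8°, groundspeed 197.0 kt
Leg 3: desired track 70.2°; wind correction -0.9° → command heading 69.3°, groundspeed 194.0 kt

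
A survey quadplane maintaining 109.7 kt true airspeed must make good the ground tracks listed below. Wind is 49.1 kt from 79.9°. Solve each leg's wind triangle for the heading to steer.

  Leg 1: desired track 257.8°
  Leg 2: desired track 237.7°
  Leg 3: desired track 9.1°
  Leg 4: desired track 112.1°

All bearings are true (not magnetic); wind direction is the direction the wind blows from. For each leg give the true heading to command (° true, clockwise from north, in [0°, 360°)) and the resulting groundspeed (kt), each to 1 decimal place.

Leg 1: desired track 257.8°; wind correction -0.9° → command heading 256.9°, groundspeed 158.8 kt
Leg 2: desired track 237.7°; wind correction -9.7° → command heading 228.0°, groundspeed 153.6 kt
Leg 3: desired track 9.1°; wind correction +25.0° → command heading 34.1°, groundspeed 83.3 kt
Leg 4: desired track 112.1°; wind correction -13.8° → command heading 98.3°, groundspeed 65.0 kt

Leg 1: heading=256.9°, groundspeed=158.8 kt
Leg 2: heading=228.0°, groundspeed=153.6 kt
Leg 3: heading=34.1°, groundspeed=83.3 kt
Leg 4: heading=98.3°, groundspeed=65.0 kt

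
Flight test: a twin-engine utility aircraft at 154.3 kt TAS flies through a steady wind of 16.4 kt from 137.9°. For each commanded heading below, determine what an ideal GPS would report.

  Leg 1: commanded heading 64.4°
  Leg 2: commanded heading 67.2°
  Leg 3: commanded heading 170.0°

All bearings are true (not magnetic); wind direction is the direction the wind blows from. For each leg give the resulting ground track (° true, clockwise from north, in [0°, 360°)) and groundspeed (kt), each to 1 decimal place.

Leg 1: heading 64.4°; drift -6.0° → track 58.4°, groundspeed 150.5 kt
Leg 2: heading 67.2°; drift -5.9° → track 61.3°, groundspeed 149.7 kt
Leg 3: heading 170.0°; drift +3.6° → track 173.6°, groundspeed 140.7 kt

Leg 1: track=58.4°, groundspeed=150.5 kt
Leg 2: track=61.3°, groundspeed=149.7 kt
Leg 3: track=173.6°, groundspeed=140.7 kt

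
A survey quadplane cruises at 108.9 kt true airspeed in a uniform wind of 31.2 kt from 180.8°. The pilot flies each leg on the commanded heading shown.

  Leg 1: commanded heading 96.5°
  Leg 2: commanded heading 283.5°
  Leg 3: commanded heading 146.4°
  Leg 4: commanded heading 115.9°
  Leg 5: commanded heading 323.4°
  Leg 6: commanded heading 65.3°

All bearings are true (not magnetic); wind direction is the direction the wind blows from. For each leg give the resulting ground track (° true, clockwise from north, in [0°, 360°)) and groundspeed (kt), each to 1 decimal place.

Leg 1: track=80.1°, groundspeed=110.3 kt
Leg 2: track=298.2°, groundspeed=119.7 kt
Leg 3: track=134.4°, groundspeed=85.0 kt
Leg 4: track=99.4°, groundspeed=99.7 kt
Leg 5: track=331.5°, groundspeed=135.0 kt
Leg 6: track=52.3°, groundspeed=125.5 kt

Leg 1: heading 96.5°; drift -16.4° → track 80.1°, groundspeed 110.3 kt
Leg 2: heading 283.5°; drift +14.7° → track 298.2°, groundspeed 119.7 kt
Leg 3: heading 146.4°; drift -12.0° → track 134.4°, groundspeed 85.0 kt
Leg 4: heading 115.9°; drift -16.5° → track 99.4°, groundspeed 99.7 kt
Leg 5: heading 323.4°; drift +8.1° → track 331.5°, groundspeed 135.0 kt
Leg 6: heading 65.3°; drift -13.0° → track 52.3°, groundspeed 125.5 kt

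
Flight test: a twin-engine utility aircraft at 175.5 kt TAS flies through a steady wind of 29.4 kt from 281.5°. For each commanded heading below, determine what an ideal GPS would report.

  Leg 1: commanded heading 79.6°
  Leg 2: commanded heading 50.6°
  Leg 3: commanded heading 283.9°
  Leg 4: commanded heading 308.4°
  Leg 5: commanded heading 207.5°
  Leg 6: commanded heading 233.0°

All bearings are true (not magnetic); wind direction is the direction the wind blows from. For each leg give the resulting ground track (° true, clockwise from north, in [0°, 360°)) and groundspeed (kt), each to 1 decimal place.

Leg 1: heading 79.6°; drift +3.1° → track 82.7°, groundspeed 203.1 kt
Leg 2: heading 50.6°; drift +6.7° → track 57.3°, groundspeed 195.4 kt
Leg 3: heading 283.9°; drift +0.5° → track 284.4°, groundspeed 146.1 kt
Leg 4: heading 308.4°; drift +5.1° → track 313.5°, groundspeed 149.9 kt
Leg 5: heading 207.5°; drift -9.6° → track 197.9°, groundspeed 169.8 kt
Leg 6: heading 233.0°; drift -8.0° → track 225.0°, groundspeed 157.6 kt

Leg 1: track=82.7°, groundspeed=203.1 kt
Leg 2: track=57.3°, groundspeed=195.4 kt
Leg 3: track=284.4°, groundspeed=146.1 kt
Leg 4: track=313.5°, groundspeed=149.9 kt
Leg 5: track=197.9°, groundspeed=169.8 kt
Leg 6: track=225.0°, groundspeed=157.6 kt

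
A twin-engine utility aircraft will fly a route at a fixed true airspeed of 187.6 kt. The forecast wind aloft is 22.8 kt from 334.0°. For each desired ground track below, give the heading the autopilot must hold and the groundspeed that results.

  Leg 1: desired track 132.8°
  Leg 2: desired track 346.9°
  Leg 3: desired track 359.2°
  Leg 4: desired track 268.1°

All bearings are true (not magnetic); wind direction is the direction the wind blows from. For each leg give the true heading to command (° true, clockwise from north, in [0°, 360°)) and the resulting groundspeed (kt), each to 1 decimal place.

Leg 1: heading=130.3°, groundspeed=208.7 kt
Leg 2: heading=345.3°, groundspeed=165.3 kt
Leg 3: heading=356.2°, groundspeed=166.7 kt
Leg 4: heading=274.5°, groundspeed=177.1 kt

Leg 1: desired track 132.8°; wind correction -2.5° → command heading 130.3°, groundspeed 208.7 kt
Leg 2: desired track 346.9°; wind correction -1.6° → command heading 345.3°, groundspeed 165.3 kt
Leg 3: desired track 359.2°; wind correction -3.0° → command heading 356.2°, groundspeed 166.7 kt
Leg 4: desired track 268.1°; wind correction +6.4° → command heading 274.5°, groundspeed 177.1 kt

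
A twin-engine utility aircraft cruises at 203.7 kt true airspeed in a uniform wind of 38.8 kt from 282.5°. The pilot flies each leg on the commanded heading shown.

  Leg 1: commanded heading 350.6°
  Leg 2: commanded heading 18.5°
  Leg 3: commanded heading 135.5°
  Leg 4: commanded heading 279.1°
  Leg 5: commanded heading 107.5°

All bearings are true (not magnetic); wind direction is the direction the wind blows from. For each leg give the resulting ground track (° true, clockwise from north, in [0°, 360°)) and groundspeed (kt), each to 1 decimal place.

Leg 1: track=1.4°, groundspeed=192.6 kt
Leg 2: track=29.0°, groundspeed=211.3 kt
Leg 3: track=130.4°, groundspeed=237.2 kt
Leg 4: track=278.3°, groundspeed=165.0 kt
Leg 5: track=106.7°, groundspeed=242.4 kt

Leg 1: heading 350.6°; drift +10.8° → track 1.4°, groundspeed 192.6 kt
Leg 2: heading 18.5°; drift +10.5° → track 29.0°, groundspeed 211.3 kt
Leg 3: heading 135.5°; drift -5.1° → track 130.4°, groundspeed 237.2 kt
Leg 4: heading 279.1°; drift -0.8° → track 278.3°, groundspeed 165.0 kt
Leg 5: heading 107.5°; drift -0.8° → track 106.7°, groundspeed 242.4 kt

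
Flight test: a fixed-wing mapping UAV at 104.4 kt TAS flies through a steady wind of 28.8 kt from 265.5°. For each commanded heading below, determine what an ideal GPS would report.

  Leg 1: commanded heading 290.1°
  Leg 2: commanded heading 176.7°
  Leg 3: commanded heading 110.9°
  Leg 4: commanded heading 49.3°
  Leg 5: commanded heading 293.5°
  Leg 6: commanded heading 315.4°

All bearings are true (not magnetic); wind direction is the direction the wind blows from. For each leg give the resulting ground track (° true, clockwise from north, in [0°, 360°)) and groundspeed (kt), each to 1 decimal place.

Leg 1: track=298.8°, groundspeed=79.1 kt
Leg 2: track=161.2°, groundspeed=107.7 kt
Leg 3: track=105.5°, groundspeed=131.0 kt
Leg 4: track=56.9°, groundspeed=128.8 kt
Leg 5: track=303.2°, groundspeed=80.1 kt
Leg 6: track=329.8°, groundspeed=88.6 kt

Leg 1: heading 290.1°; drift +8.7° → track 298.8°, groundspeed 79.1 kt
Leg 2: heading 176.7°; drift -15.5° → track 161.2°, groundspeed 107.7 kt
Leg 3: heading 110.9°; drift -5.4° → track 105.5°, groundspeed 131.0 kt
Leg 4: heading 49.3°; drift +7.6° → track 56.9°, groundspeed 128.8 kt
Leg 5: heading 293.5°; drift +9.7° → track 303.2°, groundspeed 80.1 kt
Leg 6: heading 315.4°; drift +14.4° → track 329.8°, groundspeed 88.6 kt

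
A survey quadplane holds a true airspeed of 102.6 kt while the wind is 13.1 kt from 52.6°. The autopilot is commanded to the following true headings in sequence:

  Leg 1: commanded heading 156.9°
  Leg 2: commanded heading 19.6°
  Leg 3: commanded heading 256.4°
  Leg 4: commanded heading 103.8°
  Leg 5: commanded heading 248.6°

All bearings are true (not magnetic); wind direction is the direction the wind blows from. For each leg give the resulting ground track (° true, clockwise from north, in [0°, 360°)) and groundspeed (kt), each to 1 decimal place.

Leg 1: track=163.7°, groundspeed=106.6 kt
Leg 2: track=15.1°, groundspeed=91.9 kt
Leg 3: track=253.8°, groundspeed=114.7 kt
Leg 4: track=110.0°, groundspeed=94.9 kt
Leg 5: track=246.8°, groundspeed=115.2 kt

Leg 1: heading 156.9°; drift +6.8° → track 163.7°, groundspeed 106.6 kt
Leg 2: heading 19.6°; drift -4.5° → track 15.1°, groundspeed 91.9 kt
Leg 3: heading 256.4°; drift -2.6° → track 253.8°, groundspeed 114.7 kt
Leg 4: heading 103.8°; drift +6.2° → track 110.0°, groundspeed 94.9 kt
Leg 5: heading 248.6°; drift -1.8° → track 246.8°, groundspeed 115.2 kt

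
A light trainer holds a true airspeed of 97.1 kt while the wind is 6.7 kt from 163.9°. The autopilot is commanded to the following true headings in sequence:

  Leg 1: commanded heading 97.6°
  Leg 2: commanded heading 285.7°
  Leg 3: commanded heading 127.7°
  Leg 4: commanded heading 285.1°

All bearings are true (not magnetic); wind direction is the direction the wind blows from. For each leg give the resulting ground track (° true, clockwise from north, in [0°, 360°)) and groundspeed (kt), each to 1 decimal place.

Leg 1: track=93.9°, groundspeed=94.6 kt
Leg 2: track=288.9°, groundspeed=100.8 kt
Leg 3: track=125.2°, groundspeed=91.8 kt
Leg 4: track=288.4°, groundspeed=100.7 kt

Leg 1: heading 97.6°; drift -3.7° → track 93.9°, groundspeed 94.6 kt
Leg 2: heading 285.7°; drift +3.2° → track 288.9°, groundspeed 100.8 kt
Leg 3: heading 127.7°; drift -2.5° → track 125.2°, groundspeed 91.8 kt
Leg 4: heading 285.1°; drift +3.3° → track 288.4°, groundspeed 100.7 kt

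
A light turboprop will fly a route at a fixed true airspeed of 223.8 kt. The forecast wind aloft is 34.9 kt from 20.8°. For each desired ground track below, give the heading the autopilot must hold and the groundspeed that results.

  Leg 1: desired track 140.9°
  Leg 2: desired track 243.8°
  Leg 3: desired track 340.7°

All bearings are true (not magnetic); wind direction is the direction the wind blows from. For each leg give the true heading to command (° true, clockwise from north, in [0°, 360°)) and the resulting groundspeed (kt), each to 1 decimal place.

Leg 1: heading=133.1°, groundspeed=239.3 kt
Leg 2: heading=249.9°, groundspeed=248.1 kt
Leg 3: heading=346.5°, groundspeed=196.0 kt

Leg 1: desired track 140.9°; wind correction -7.8° → command heading 133.1°, groundspeed 239.3 kt
Leg 2: desired track 243.8°; wind correction +6.1° → command heading 249.9°, groundspeed 248.1 kt
Leg 3: desired track 340.7°; wind correction +5.8° → command heading 346.5°, groundspeed 196.0 kt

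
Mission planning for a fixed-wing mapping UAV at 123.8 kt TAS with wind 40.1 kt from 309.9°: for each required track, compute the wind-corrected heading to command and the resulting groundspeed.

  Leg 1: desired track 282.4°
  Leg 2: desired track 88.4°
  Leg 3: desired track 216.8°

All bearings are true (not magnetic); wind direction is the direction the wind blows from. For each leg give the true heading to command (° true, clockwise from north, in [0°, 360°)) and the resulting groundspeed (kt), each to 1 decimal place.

Leg 1: desired track 282.4°; wind correction +8.6° → command heading 291.0°, groundspeed 86.8 kt
Leg 2: desired track 88.4°; wind correction -12.4° → command heading 76.0°, groundspeed 150.9 kt
Leg 3: desired track 216.8°; wind correction +18.9° → command heading 235.7°, groundspeed 119.3 kt

Leg 1: heading=291.0°, groundspeed=86.8 kt
Leg 2: heading=76.0°, groundspeed=150.9 kt
Leg 3: heading=235.7°, groundspeed=119.3 kt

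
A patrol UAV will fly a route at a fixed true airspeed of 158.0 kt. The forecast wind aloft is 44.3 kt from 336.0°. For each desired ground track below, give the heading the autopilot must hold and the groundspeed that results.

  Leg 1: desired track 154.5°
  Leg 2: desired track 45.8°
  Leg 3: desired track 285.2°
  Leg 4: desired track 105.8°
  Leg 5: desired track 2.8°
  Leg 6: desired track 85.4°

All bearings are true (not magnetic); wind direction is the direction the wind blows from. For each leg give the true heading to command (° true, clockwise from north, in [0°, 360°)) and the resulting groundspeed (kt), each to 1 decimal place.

Leg 1: heading=154.1°, groundspeed=202.3 kt
Leg 2: heading=30.5°, groundspeed=137.1 kt
Leg 3: heading=297.7°, groundspeed=126.2 kt
Leg 4: heading=93.4°, groundspeed=182.6 kt
Leg 5: heading=355.5°, groundspeed=117.2 kt
Leg 6: heading=70.1°, groundspeed=167.1 kt

Leg 1: desired track 154.5°; wind correction -0.4° → command heading 154.1°, groundspeed 202.3 kt
Leg 2: desired track 45.8°; wind correction -15.3° → command heading 30.5°, groundspeed 137.1 kt
Leg 3: desired track 285.2°; wind correction +12.5° → command heading 297.7°, groundspeed 126.2 kt
Leg 4: desired track 105.8°; wind correction -12.4° → command heading 93.4°, groundspeed 182.6 kt
Leg 5: desired track 2.8°; wind correction -7.3° → command heading 355.5°, groundspeed 117.2 kt
Leg 6: desired track 85.4°; wind correction -15.3° → command heading 70.1°, groundspeed 167.1 kt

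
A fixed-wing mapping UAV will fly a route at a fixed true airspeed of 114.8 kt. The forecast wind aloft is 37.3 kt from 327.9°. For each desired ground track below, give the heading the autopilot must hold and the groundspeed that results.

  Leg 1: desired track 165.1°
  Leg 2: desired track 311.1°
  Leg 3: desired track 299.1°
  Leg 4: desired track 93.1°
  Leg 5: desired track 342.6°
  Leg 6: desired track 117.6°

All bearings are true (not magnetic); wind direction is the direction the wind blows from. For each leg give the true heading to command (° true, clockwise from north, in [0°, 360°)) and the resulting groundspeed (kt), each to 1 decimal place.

Leg 1: desired track 165.1°; wind correction +5.5° → command heading 170.6°, groundspeed 149.9 kt
Leg 2: desired track 311.1°; wind correction +5.4° → command heading 316.5°, groundspeed 78.6 kt
Leg 3: desired track 299.1°; wind correction +9.0° → command heading 308.1°, groundspeed 80.7 kt
Leg 4: desired track 93.1°; wind correction -15.4° → command heading 77.7°, groundspeed 132.2 kt
Leg 5: desired track 342.6°; wind correction -4.7° → command heading 337.9°, groundspeed 78.3 kt
Leg 6: desired track 117.6°; wind correction -9.4° → command heading 108.2°, groundspeed 145.5 kt

Leg 1: heading=170.6°, groundspeed=149.9 kt
Leg 2: heading=316.5°, groundspeed=78.6 kt
Leg 3: heading=308.1°, groundspeed=80.7 kt
Leg 4: heading=77.7°, groundspeed=132.2 kt
Leg 5: heading=337.9°, groundspeed=78.3 kt
Leg 6: heading=108.2°, groundspeed=145.5 kt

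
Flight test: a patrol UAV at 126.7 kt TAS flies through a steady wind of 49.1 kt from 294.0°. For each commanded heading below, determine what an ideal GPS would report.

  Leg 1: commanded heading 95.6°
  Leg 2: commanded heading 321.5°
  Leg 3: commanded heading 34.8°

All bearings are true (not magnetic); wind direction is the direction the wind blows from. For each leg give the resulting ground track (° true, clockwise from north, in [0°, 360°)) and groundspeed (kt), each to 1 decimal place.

Leg 1: heading 95.6°; drift +5.1° → track 100.7°, groundspeed 174.0 kt
Leg 2: heading 321.5°; drift +15.3° → track 336.8°, groundspeed 86.2 kt
Leg 3: heading 34.8°; drift +19.5° → track 54.3°, groundspeed 144.2 kt

Leg 1: track=100.7°, groundspeed=174.0 kt
Leg 2: track=336.8°, groundspeed=86.2 kt
Leg 3: track=54.3°, groundspeed=144.2 kt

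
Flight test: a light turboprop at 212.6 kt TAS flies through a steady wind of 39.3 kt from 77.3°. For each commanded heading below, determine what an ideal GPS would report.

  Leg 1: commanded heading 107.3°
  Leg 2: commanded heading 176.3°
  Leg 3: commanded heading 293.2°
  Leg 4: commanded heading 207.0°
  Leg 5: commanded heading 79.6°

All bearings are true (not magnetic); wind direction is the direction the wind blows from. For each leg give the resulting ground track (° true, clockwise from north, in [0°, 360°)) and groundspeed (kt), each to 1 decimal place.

Leg 1: heading 107.3°; drift +6.3° → track 113.6°, groundspeed 179.6 kt
Leg 2: heading 176.3°; drift +10.1° → track 186.4°, groundspeed 222.2 kt
Leg 3: heading 293.2°; drift -5.4° → track 287.8°, groundspeed 245.5 kt
Leg 4: heading 207.0°; drift +7.2° → track 214.2°, groundspeed 239.6 kt
Leg 5: heading 79.6°; drift +0.5° → track 80.1°, groundspeed 173.3 kt

Leg 1: track=113.6°, groundspeed=179.6 kt
Leg 2: track=186.4°, groundspeed=222.2 kt
Leg 3: track=287.8°, groundspeed=245.5 kt
Leg 4: track=214.2°, groundspeed=239.6 kt
Leg 5: track=80.1°, groundspeed=173.3 kt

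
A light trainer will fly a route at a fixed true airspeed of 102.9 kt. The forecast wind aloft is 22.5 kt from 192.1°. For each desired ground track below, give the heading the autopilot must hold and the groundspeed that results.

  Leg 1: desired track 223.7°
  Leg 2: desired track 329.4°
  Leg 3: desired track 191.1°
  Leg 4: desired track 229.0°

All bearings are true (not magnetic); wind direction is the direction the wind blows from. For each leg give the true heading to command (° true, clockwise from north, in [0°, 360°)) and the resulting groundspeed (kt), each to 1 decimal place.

Leg 1: heading=217.1°, groundspeed=83.1 kt
Leg 2: heading=320.9°, groundspeed=118.3 kt
Leg 3: heading=191.3°, groundspeed=80.4 kt
Leg 4: heading=221.5°, groundspeed=84.0 kt

Leg 1: desired track 223.7°; wind correction -6.6° → command heading 217.1°, groundspeed 83.1 kt
Leg 2: desired track 329.4°; wind correction -8.5° → command heading 320.9°, groundspeed 118.3 kt
Leg 3: desired track 191.1°; wind correction +0.2° → command heading 191.3°, groundspeed 80.4 kt
Leg 4: desired track 229.0°; wind correction -7.5° → command heading 221.5°, groundspeed 84.0 kt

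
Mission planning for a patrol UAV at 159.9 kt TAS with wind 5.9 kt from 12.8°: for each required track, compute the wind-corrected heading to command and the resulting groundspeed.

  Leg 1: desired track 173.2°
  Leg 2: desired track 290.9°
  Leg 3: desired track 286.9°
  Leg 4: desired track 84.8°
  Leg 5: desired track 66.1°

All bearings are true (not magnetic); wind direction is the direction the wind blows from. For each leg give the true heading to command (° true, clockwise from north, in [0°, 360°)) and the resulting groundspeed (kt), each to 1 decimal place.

Leg 1: desired track 173.2°; wind correction -0.7° → command heading 172.5°, groundspeed 165.4 kt
Leg 2: desired track 290.9°; wind correction +2.1° → command heading 293.0°, groundspeed 159.0 kt
Leg 3: desired track 286.9°; wind correction +2.1° → command heading 289.0°, groundspeed 159.4 kt
Leg 4: desired track 84.8°; wind correction -2.0° → command heading 82.8°, groundspeed 158.0 kt
Leg 5: desired track 66.1°; wind correction -1.7° → command heading 64.4°, groundspeed 156.3 kt

Leg 1: heading=172.5°, groundspeed=165.4 kt
Leg 2: heading=293.0°, groundspeed=159.0 kt
Leg 3: heading=289.0°, groundspeed=159.4 kt
Leg 4: heading=82.8°, groundspeed=158.0 kt
Leg 5: heading=64.4°, groundspeed=156.3 kt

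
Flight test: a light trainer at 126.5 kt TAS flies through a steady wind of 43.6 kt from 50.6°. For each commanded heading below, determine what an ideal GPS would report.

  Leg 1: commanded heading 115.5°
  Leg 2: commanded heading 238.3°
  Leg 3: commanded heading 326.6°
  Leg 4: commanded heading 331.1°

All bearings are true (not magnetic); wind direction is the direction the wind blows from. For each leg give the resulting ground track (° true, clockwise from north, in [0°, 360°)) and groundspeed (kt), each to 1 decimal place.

Leg 1: heading 115.5°; drift +20.1° → track 135.6°, groundspeed 115.0 kt
Leg 2: heading 238.3°; drift -2.0° → track 236.3°, groundspeed 169.8 kt
Leg 3: heading 326.6°; drift -19.6° → track 307.0°, groundspeed 129.4 kt
Leg 4: heading 331.1°; drift -19.9° → track 311.2°, groundspeed 126.1 kt

Leg 1: track=135.6°, groundspeed=115.0 kt
Leg 2: track=236.3°, groundspeed=169.8 kt
Leg 3: track=307.0°, groundspeed=129.4 kt
Leg 4: track=311.2°, groundspeed=126.1 kt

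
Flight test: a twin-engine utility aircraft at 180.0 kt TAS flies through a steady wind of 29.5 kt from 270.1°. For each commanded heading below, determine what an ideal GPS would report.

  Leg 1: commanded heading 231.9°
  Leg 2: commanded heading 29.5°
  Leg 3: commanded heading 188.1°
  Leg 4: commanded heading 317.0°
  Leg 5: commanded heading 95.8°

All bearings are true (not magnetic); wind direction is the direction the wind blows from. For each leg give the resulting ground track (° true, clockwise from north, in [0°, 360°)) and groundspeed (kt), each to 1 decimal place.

Leg 1: track=225.3°, groundspeed=157.9 kt
Leg 2: track=37.0°, groundspeed=196.2 kt
Leg 3: track=178.7°, groundspeed=178.3 kt
Leg 4: track=324.7°, groundspeed=161.3 kt
Leg 5: track=95.0°, groundspeed=209.4 kt

Leg 1: heading 231.9°; drift -6.6° → track 225.3°, groundspeed 157.9 kt
Leg 2: heading 29.5°; drift +7.5° → track 37.0°, groundspeed 196.2 kt
Leg 3: heading 188.1°; drift -9.4° → track 178.7°, groundspeed 178.3 kt
Leg 4: heading 317.0°; drift +7.7° → track 324.7°, groundspeed 161.3 kt
Leg 5: heading 95.8°; drift -0.8° → track 95.0°, groundspeed 209.4 kt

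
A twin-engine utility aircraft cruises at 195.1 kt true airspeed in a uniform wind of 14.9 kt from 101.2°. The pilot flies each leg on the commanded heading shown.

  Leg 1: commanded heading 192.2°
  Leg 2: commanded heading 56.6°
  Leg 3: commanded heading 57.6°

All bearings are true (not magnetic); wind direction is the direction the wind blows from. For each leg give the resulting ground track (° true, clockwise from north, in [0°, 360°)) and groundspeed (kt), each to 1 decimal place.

Leg 1: track=196.6°, groundspeed=195.9 kt
Leg 2: track=53.4°, groundspeed=184.8 kt
Leg 3: track=54.4°, groundspeed=184.6 kt

Leg 1: heading 192.2°; drift +4.4° → track 196.6°, groundspeed 195.9 kt
Leg 2: heading 56.6°; drift -3.2° → track 53.4°, groundspeed 184.8 kt
Leg 3: heading 57.6°; drift -3.2° → track 54.4°, groundspeed 184.6 kt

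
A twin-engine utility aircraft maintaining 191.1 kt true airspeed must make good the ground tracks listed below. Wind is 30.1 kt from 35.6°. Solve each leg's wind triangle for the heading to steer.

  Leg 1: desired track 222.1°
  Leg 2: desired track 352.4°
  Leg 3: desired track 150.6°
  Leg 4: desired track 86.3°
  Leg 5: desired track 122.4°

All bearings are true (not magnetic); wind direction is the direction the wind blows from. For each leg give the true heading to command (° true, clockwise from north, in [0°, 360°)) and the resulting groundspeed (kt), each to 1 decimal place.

Leg 1: heading=223.1°, groundspeed=221.0 kt
Leg 2: heading=358.6°, groundspeed=168.0 kt
Leg 3: heading=142.4°, groundspeed=201.9 kt
Leg 4: heading=79.3°, groundspeed=170.6 kt
Leg 5: heading=113.4°, groundspeed=187.0 kt

Leg 1: desired track 222.1°; wind correction +1.0° → command heading 223.1°, groundspeed 221.0 kt
Leg 2: desired track 352.4°; wind correction +6.2° → command heading 358.6°, groundspeed 168.0 kt
Leg 3: desired track 150.6°; wind correction -8.2° → command heading 142.4°, groundspeed 201.9 kt
Leg 4: desired track 86.3°; wind correction -7.0° → command heading 79.3°, groundspeed 170.6 kt
Leg 5: desired track 122.4°; wind correction -9.0° → command heading 113.4°, groundspeed 187.0 kt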